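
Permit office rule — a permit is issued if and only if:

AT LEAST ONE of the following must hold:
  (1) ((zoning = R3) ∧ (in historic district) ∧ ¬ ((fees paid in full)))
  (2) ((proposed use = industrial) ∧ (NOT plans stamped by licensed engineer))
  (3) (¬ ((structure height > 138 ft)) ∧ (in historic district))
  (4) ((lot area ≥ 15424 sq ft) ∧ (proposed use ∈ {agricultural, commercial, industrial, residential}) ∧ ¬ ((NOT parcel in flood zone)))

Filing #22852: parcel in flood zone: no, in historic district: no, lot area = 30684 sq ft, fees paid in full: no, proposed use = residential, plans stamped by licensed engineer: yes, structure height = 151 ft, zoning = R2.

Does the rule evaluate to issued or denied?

Denied

Atomic conditions:
  zoning = R3: R2 == R3 is false
  in historic district: no → false
  fees paid in full: no → false
  proposed use = industrial: residential == industrial is false
  NOT plans stamped by licensed engineer: yes → false
  structure height > 138 ft: 151 > 138 is true
  lot area ≥ 15424 sq ft: 30684 ≥ 15424 is true
  proposed use ∈ {agricultural, commercial, industrial, residential}: residential is in the set → true
  NOT parcel in flood zone: no → true
Combine:
[1.3] NOT false = true
[1] false AND false AND true = false
[2] false AND false = false
[3.1] NOT true = false
[3] false AND false = false
[4.3] NOT true = false
[4] true AND true AND false = false
[root] false OR false OR false OR false = false
Overall: false → denied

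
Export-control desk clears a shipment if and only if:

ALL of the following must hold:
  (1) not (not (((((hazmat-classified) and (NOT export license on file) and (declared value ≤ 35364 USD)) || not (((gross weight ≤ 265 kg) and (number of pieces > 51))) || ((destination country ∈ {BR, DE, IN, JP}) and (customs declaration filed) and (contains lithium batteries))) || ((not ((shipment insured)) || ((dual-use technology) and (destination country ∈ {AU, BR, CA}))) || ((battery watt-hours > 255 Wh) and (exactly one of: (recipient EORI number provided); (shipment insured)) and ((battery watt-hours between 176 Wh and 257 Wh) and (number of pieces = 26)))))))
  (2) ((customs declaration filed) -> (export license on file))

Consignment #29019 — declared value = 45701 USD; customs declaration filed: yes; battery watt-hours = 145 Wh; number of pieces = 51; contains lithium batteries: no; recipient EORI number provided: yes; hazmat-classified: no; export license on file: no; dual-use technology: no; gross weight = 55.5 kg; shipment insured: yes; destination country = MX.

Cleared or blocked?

Atomic conditions:
  hazmat-classified: no → false
  NOT export license on file: no → true
  declared value ≤ 35364 USD: 45701 ≤ 35364 is false
  gross weight ≤ 265 kg: 55.5 ≤ 265 is true
  number of pieces > 51: 51 > 51 is false
  destination country ∈ {BR, DE, IN, JP}: MX is not in the set → false
  customs declaration filed: yes → true
  contains lithium batteries: no → false
  shipment insured: yes → true
  dual-use technology: no → false
  destination country ∈ {AU, BR, CA}: MX is not in the set → false
  battery watt-hours > 255 Wh: 145 > 255 is false
  recipient EORI number provided: yes → true
  battery watt-hours between 176 Wh and 257 Wh: 145 in [176, 257] is false
  number of pieces = 26: 51 == 26 is false
  export license on file: no → false
Combine:
[1.1.1.1.1] false AND true AND false = false
[1.1.1.1.2.1] true AND false = false
[1.1.1.1.2] NOT false = true
[1.1.1.1.3] false AND true AND false = false
[1.1.1.1] false OR true OR false = true
[1.1.1.2.1.1] NOT true = false
[1.1.1.2.1.2] false AND false = false
[1.1.1.2.1] false OR false = false
[1.1.1.2.2.2] exactly-one(true, true) = false
[1.1.1.2.2.3] false AND false = false
[1.1.1.2.2] false AND false AND false = false
[1.1.1.2] false OR false = false
[1.1.1] true OR false = true
[1.1] NOT true = false
[1] NOT false = true
[2] true → false = false
[root] true AND false = false
Overall: false → blocked

Blocked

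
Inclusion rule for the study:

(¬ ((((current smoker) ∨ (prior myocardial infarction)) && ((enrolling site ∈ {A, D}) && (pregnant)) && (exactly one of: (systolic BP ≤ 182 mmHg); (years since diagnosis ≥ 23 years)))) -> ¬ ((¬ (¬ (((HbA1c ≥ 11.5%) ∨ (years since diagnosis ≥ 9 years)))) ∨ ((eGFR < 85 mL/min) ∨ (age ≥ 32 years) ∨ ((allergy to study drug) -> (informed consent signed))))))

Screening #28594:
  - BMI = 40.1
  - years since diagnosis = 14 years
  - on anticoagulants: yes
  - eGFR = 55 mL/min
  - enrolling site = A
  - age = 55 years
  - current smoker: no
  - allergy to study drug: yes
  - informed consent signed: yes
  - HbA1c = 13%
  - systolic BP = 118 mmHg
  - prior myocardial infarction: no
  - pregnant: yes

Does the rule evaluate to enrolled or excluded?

Atomic conditions:
  current smoker: no → false
  prior myocardial infarction: no → false
  enrolling site ∈ {A, D}: A is in the set → true
  pregnant: yes → true
  systolic BP ≤ 182 mmHg: 118 ≤ 182 is true
  years since diagnosis ≥ 23 years: 14 ≥ 23 is false
  HbA1c ≥ 11.5%: 13 ≥ 11.5 is true
  years since diagnosis ≥ 9 years: 14 ≥ 9 is true
  eGFR < 85 mL/min: 55 < 85 is true
  age ≥ 32 years: 55 ≥ 32 is true
  allergy to study drug: yes → true
  informed consent signed: yes → true
Combine:
[1.1.1] false OR false = false
[1.1.2] true AND true = true
[1.1.3] exactly-one(true, false) = true
[1.1] false AND true AND true = false
[1] NOT false = true
[2.1.1.1.1] true OR true = true
[2.1.1.1] NOT true = false
[2.1.1] NOT false = true
[2.1.2.3] true → true = true
[2.1.2] true OR true OR true = true
[2.1] true OR true = true
[2] NOT true = false
[root] true → false = false
Overall: false → excluded

Excluded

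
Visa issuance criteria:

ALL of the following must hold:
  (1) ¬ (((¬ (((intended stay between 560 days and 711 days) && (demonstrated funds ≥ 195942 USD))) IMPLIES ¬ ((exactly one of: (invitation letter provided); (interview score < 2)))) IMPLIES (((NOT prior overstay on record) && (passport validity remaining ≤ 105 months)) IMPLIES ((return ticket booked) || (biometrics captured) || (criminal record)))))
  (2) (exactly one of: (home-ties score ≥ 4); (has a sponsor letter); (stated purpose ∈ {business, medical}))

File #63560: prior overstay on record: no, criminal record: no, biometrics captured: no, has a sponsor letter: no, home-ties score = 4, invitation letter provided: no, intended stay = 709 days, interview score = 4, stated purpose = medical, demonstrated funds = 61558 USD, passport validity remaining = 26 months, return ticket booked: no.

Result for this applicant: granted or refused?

Refused

Atomic conditions:
  intended stay between 560 days and 711 days: 709 in [560, 711] is true
  demonstrated funds ≥ 195942 USD: 61558 ≥ 195942 is false
  invitation letter provided: no → false
  interview score < 2: 4 < 2 is false
  NOT prior overstay on record: no → true
  passport validity remaining ≤ 105 months: 26 ≤ 105 is true
  return ticket booked: no → false
  biometrics captured: no → false
  criminal record: no → false
  home-ties score ≥ 4: 4 ≥ 4 is true
  has a sponsor letter: no → false
  stated purpose ∈ {business, medical}: medical is in the set → true
Combine:
[1.1.1.1.1] true AND false = false
[1.1.1.1] NOT false = true
[1.1.1.2.1] exactly-one(false, false) = false
[1.1.1.2] NOT false = true
[1.1.1] true → true = true
[1.1.2.1] true AND true = true
[1.1.2.2] false OR false OR false = false
[1.1.2] true → false = false
[1.1] true → false = false
[1] NOT false = true
[2] exactly-one(true, false, true) = false
[root] true AND false = false
Overall: false → refused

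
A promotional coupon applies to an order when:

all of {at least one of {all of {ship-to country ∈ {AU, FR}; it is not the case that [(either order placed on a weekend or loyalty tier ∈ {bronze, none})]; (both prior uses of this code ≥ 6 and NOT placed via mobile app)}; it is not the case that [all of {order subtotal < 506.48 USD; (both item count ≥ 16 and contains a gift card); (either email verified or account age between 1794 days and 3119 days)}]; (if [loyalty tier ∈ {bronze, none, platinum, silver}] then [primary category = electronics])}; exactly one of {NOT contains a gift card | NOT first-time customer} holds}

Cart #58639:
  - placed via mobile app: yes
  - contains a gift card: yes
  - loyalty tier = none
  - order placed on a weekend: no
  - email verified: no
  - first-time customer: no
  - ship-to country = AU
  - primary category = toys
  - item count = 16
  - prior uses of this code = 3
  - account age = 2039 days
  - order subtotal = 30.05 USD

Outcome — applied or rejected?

Atomic conditions:
  ship-to country ∈ {AU, FR}: AU is in the set → true
  order placed on a weekend: no → false
  loyalty tier ∈ {bronze, none}: none is in the set → true
  prior uses of this code ≥ 6: 3 ≥ 6 is false
  NOT placed via mobile app: yes → false
  order subtotal < 506.48 USD: 30.05 < 506.48 is true
  item count ≥ 16: 16 ≥ 16 is true
  contains a gift card: yes → true
  email verified: no → false
  account age between 1794 days and 3119 days: 2039 in [1794, 3119] is true
  loyalty tier ∈ {bronze, none, platinum, silver}: none is in the set → true
  primary category = electronics: toys == electronics is false
  NOT contains a gift card: yes → false
  NOT first-time customer: no → true
Combine:
[1.1.2.1] false OR true = true
[1.1.2] NOT true = false
[1.1.3] false AND false = false
[1.1] true AND false AND false = false
[1.2.1.2] true AND true = true
[1.2.1.3] false OR true = true
[1.2.1] true AND true AND true = true
[1.2] NOT true = false
[1.3] true → false = false
[1] false OR false OR false = false
[2] exactly-one(false, true) = true
[root] false AND true = false
Overall: false → rejected

Rejected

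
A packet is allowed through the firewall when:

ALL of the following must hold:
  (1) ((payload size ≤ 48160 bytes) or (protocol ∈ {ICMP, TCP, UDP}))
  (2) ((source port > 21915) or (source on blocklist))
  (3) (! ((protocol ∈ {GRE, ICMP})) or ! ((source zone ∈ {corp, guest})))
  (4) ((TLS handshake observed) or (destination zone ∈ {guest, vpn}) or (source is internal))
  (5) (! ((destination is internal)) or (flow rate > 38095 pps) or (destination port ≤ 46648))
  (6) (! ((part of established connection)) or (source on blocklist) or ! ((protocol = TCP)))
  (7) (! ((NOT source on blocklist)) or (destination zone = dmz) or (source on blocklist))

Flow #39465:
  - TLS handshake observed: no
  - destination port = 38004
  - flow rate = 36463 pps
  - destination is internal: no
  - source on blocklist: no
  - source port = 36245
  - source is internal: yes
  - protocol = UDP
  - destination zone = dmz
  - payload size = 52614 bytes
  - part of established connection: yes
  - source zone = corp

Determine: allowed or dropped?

Allowed

Atomic conditions:
  payload size ≤ 48160 bytes: 52614 ≤ 48160 is false
  protocol ∈ {ICMP, TCP, UDP}: UDP is in the set → true
  source port > 21915: 36245 > 21915 is true
  source on blocklist: no → false
  protocol ∈ {GRE, ICMP}: UDP is not in the set → false
  source zone ∈ {corp, guest}: corp is in the set → true
  TLS handshake observed: no → false
  destination zone ∈ {guest, vpn}: dmz is not in the set → false
  source is internal: yes → true
  destination is internal: no → false
  flow rate > 38095 pps: 36463 > 38095 is false
  destination port ≤ 46648: 38004 ≤ 46648 is true
  part of established connection: yes → true
  protocol = TCP: UDP == TCP is false
  NOT source on blocklist: no → true
  destination zone = dmz: dmz == dmz is true
Combine:
[1] false OR true = true
[2] true OR false = true
[3.1] NOT false = true
[3.2] NOT true = false
[3] true OR false = true
[4] false OR false OR true = true
[5.1] NOT false = true
[5] true OR false OR true = true
[6.1] NOT true = false
[6.3] NOT false = true
[6] false OR false OR true = true
[7.1] NOT true = false
[7] false OR true OR false = true
[root] true AND true AND true AND true AND true AND true AND true = true
Overall: true → allowed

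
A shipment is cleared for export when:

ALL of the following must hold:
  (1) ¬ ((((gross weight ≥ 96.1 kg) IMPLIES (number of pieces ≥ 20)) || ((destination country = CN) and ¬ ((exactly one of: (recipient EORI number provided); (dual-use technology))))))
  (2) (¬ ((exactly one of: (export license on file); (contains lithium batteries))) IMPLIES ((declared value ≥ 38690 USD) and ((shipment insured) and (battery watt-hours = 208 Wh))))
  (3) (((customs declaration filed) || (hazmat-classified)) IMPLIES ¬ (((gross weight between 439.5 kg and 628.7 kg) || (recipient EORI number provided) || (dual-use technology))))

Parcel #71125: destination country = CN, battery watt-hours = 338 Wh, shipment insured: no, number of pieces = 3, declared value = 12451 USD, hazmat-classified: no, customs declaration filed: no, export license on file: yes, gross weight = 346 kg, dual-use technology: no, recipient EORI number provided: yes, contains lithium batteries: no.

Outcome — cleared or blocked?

Atomic conditions:
  gross weight ≥ 96.1 kg: 346 ≥ 96.1 is true
  number of pieces ≥ 20: 3 ≥ 20 is false
  destination country = CN: CN == CN is true
  recipient EORI number provided: yes → true
  dual-use technology: no → false
  export license on file: yes → true
  contains lithium batteries: no → false
  declared value ≥ 38690 USD: 12451 ≥ 38690 is false
  shipment insured: no → false
  battery watt-hours = 208 Wh: 338 == 208 is false
  customs declaration filed: no → false
  hazmat-classified: no → false
  gross weight between 439.5 kg and 628.7 kg: 346 in [439.5, 628.7] is false
Combine:
[1.1.1] true → false = false
[1.1.2.2.1] exactly-one(true, false) = true
[1.1.2.2] NOT true = false
[1.1.2] true AND false = false
[1.1] false OR false = false
[1] NOT false = true
[2.1.1] exactly-one(true, false) = true
[2.1] NOT true = false
[2.2.2] false AND false = false
[2.2] false AND false = false
[2] false → false (antecedent false ⇒ implication holds) = true
[3.1] false OR false = false
[3.2.1] false OR true OR false = true
[3.2] NOT true = false
[3] false → false (antecedent false ⇒ implication holds) = true
[root] true AND true AND true = true
Overall: true → cleared

Cleared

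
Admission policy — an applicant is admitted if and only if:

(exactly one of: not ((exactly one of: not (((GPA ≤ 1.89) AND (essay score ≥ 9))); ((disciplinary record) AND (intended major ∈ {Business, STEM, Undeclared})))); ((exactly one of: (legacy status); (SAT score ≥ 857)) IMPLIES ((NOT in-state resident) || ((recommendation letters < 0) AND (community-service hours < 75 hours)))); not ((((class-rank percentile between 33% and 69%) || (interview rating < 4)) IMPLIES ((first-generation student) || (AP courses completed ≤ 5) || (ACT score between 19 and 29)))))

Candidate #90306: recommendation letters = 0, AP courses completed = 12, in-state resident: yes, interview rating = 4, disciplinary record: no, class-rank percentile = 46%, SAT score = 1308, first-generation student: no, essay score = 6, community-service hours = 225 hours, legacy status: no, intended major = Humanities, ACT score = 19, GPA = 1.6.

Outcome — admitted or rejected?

Atomic conditions:
  GPA ≤ 1.89: 1.6 ≤ 1.89 is true
  essay score ≥ 9: 6 ≥ 9 is false
  disciplinary record: no → false
  intended major ∈ {Business, STEM, Undeclared}: Humanities is not in the set → false
  legacy status: no → false
  SAT score ≥ 857: 1308 ≥ 857 is true
  NOT in-state resident: yes → false
  recommendation letters < 0: 0 < 0 is false
  community-service hours < 75 hours: 225 < 75 is false
  class-rank percentile between 33% and 69%: 46 in [33, 69] is true
  interview rating < 4: 4 < 4 is false
  first-generation student: no → false
  AP courses completed ≤ 5: 12 ≤ 5 is false
  ACT score between 19 and 29: 19 in [19, 29] is true
Combine:
[1.1.1.1] true AND false = false
[1.1.1] NOT false = true
[1.1.2] false AND false = false
[1.1] exactly-one(true, false) = true
[1] NOT true = false
[2.1] exactly-one(false, true) = true
[2.2.2] false AND false = false
[2.2] false OR false = false
[2] true → false = false
[3.1.1] true OR false = true
[3.1.2] false OR false OR true = true
[3.1] true → true = true
[3] NOT true = false
[root] exactly-one(false, false, false) = false
Overall: false → rejected

Rejected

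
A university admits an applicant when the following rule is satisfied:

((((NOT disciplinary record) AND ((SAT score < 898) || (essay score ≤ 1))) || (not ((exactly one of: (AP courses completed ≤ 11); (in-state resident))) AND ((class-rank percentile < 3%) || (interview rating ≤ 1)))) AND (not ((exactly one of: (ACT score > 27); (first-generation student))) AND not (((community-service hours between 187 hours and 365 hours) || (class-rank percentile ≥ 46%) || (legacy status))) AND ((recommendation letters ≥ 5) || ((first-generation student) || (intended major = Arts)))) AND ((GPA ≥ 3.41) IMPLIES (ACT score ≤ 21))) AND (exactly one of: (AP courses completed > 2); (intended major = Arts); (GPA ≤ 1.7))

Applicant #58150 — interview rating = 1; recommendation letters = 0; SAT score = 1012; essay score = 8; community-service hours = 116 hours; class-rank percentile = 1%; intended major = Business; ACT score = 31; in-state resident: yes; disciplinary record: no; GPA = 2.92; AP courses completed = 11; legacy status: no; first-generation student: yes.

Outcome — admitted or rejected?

Admitted

Atomic conditions:
  NOT disciplinary record: no → true
  SAT score < 898: 1012 < 898 is false
  essay score ≤ 1: 8 ≤ 1 is false
  AP courses completed ≤ 11: 11 ≤ 11 is true
  in-state resident: yes → true
  class-rank percentile < 3%: 1 < 3 is true
  interview rating ≤ 1: 1 ≤ 1 is true
  ACT score > 27: 31 > 27 is true
  first-generation student: yes → true
  community-service hours between 187 hours and 365 hours: 116 in [187, 365] is false
  class-rank percentile ≥ 46%: 1 ≥ 46 is false
  legacy status: no → false
  recommendation letters ≥ 5: 0 ≥ 5 is false
  intended major = Arts: Business == Arts is false
  GPA ≥ 3.41: 2.92 ≥ 3.41 is false
  ACT score ≤ 21: 31 ≤ 21 is false
  AP courses completed > 2: 11 > 2 is true
  GPA ≤ 1.7: 2.92 ≤ 1.7 is false
Combine:
[1.1.1.2] false OR false = false
[1.1.1] true AND false = false
[1.1.2.1.1] exactly-one(true, true) = false
[1.1.2.1] NOT false = true
[1.1.2.2] true OR true = true
[1.1.2] true AND true = true
[1.1] false OR true = true
[1.2.1.1] exactly-one(true, true) = false
[1.2.1] NOT false = true
[1.2.2.1] false OR false OR false = false
[1.2.2] NOT false = true
[1.2.3.2] true OR false = true
[1.2.3] false OR true = true
[1.2] true AND true AND true = true
[1.3] false → false (antecedent false ⇒ implication holds) = true
[1] true AND true AND true = true
[2] exactly-one(true, false, false) = true
[root] true AND true = true
Overall: true → admitted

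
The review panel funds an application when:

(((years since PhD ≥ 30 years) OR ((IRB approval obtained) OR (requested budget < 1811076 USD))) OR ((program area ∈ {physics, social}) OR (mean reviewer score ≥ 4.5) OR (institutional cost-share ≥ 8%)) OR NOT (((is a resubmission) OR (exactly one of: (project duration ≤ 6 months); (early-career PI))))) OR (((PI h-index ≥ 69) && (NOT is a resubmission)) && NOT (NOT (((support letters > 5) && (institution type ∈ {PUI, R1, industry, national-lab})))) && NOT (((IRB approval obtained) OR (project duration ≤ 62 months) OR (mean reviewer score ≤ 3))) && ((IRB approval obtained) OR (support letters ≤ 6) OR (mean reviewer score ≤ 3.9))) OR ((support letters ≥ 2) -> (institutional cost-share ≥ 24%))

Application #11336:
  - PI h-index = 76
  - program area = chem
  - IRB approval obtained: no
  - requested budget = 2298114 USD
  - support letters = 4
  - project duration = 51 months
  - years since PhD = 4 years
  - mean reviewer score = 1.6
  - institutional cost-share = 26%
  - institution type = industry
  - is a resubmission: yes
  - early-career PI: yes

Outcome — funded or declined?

Atomic conditions:
  years since PhD ≥ 30 years: 4 ≥ 30 is false
  IRB approval obtained: no → false
  requested budget < 1811076 USD: 2298114 < 1811076 is false
  program area ∈ {physics, social}: chem is not in the set → false
  mean reviewer score ≥ 4.5: 1.6 ≥ 4.5 is false
  institutional cost-share ≥ 8%: 26 ≥ 8 is true
  is a resubmission: yes → true
  project duration ≤ 6 months: 51 ≤ 6 is false
  early-career PI: yes → true
  PI h-index ≥ 69: 76 ≥ 69 is true
  NOT is a resubmission: yes → false
  support letters > 5: 4 > 5 is false
  institution type ∈ {PUI, R1, industry, national-lab}: industry is in the set → true
  project duration ≤ 62 months: 51 ≤ 62 is true
  mean reviewer score ≤ 3: 1.6 ≤ 3 is true
  support letters ≤ 6: 4 ≤ 6 is true
  mean reviewer score ≤ 3.9: 1.6 ≤ 3.9 is true
  support letters ≥ 2: 4 ≥ 2 is true
  institutional cost-share ≥ 24%: 26 ≥ 24 is true
Combine:
[1.1.2] false OR false = false
[1.1] false OR false = false
[1.2] false OR false OR true = true
[1.3.1.2] exactly-one(false, true) = true
[1.3.1] true OR true = true
[1.3] NOT true = false
[1] false OR true OR false = true
[2.1] true AND false = false
[2.2.1.1] false AND true = false
[2.2.1] NOT false = true
[2.2] NOT true = false
[2.3.1] false OR true OR true = true
[2.3] NOT true = false
[2.4] false OR true OR true = true
[2] false AND false AND false AND true = false
[3] true → true = true
[root] true OR false OR true = true
Overall: true → funded

Funded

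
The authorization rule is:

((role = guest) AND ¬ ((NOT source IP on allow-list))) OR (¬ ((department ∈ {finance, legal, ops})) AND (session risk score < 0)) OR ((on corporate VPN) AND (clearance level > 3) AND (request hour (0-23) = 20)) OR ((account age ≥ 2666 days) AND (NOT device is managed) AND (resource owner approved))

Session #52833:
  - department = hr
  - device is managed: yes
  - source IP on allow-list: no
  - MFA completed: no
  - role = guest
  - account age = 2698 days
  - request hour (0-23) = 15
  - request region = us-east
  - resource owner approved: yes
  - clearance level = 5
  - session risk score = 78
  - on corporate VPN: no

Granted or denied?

Denied

Atomic conditions:
  role = guest: guest == guest is true
  NOT source IP on allow-list: no → true
  department ∈ {finance, legal, ops}: hr is not in the set → false
  session risk score < 0: 78 < 0 is false
  on corporate VPN: no → false
  clearance level > 3: 5 > 3 is true
  request hour (0-23) = 20: 15 == 20 is false
  account age ≥ 2666 days: 2698 ≥ 2666 is true
  NOT device is managed: yes → false
  resource owner approved: yes → true
Combine:
[1.2] NOT true = false
[1] true AND false = false
[2.1] NOT false = true
[2] true AND false = false
[3] false AND true AND false = false
[4] true AND false AND true = false
[root] false OR false OR false OR false = false
Overall: false → denied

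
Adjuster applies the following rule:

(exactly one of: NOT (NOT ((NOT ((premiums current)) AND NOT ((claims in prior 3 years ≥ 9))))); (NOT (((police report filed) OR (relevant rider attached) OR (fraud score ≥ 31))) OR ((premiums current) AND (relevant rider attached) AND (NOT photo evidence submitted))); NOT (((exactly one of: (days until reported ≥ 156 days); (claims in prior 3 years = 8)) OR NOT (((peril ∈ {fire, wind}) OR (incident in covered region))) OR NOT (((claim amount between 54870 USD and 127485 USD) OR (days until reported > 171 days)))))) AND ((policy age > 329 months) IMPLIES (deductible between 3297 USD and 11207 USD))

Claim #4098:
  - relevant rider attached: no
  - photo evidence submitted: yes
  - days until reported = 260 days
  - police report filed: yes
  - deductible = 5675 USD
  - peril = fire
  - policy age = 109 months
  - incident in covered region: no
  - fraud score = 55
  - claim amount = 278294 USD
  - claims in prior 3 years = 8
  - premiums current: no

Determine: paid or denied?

Atomic conditions:
  premiums current: no → false
  claims in prior 3 years ≥ 9: 8 ≥ 9 is false
  police report filed: yes → true
  relevant rider attached: no → false
  fraud score ≥ 31: 55 ≥ 31 is true
  NOT photo evidence submitted: yes → false
  days until reported ≥ 156 days: 260 ≥ 156 is true
  claims in prior 3 years = 8: 8 == 8 is true
  peril ∈ {fire, wind}: fire is in the set → true
  incident in covered region: no → false
  claim amount between 54870 USD and 127485 USD: 278294 in [54870, 127485] is false
  days until reported > 171 days: 260 > 171 is true
  policy age > 329 months: 109 > 329 is false
  deductible between 3297 USD and 11207 USD: 5675 in [3297, 11207] is true
Combine:
[1.1.1.1.1] NOT false = true
[1.1.1.1.2] NOT false = true
[1.1.1.1] true AND true = true
[1.1.1] NOT true = false
[1.1] NOT false = true
[1.2.1.1] true OR false OR true = true
[1.2.1] NOT true = false
[1.2.2] false AND false AND false = false
[1.2] false OR false = false
[1.3.1.1] exactly-one(true, true) = false
[1.3.1.2.1] true OR false = true
[1.3.1.2] NOT true = false
[1.3.1.3.1] false OR true = true
[1.3.1.3] NOT true = false
[1.3.1] false OR false OR false = false
[1.3] NOT false = true
[1] exactly-one(true, false, true) = false
[2] false → true (antecedent false ⇒ implication holds) = true
[root] false AND true = false
Overall: false → denied

Denied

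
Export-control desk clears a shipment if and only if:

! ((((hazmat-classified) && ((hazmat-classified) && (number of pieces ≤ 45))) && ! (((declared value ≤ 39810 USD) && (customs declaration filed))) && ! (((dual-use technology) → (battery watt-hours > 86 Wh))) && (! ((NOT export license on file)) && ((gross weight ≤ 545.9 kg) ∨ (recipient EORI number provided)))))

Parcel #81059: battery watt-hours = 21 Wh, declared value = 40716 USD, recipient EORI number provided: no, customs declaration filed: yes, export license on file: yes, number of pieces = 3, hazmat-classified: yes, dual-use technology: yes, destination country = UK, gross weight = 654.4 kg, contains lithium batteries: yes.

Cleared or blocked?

Atomic conditions:
  hazmat-classified: yes → true
  number of pieces ≤ 45: 3 ≤ 45 is true
  declared value ≤ 39810 USD: 40716 ≤ 39810 is false
  customs declaration filed: yes → true
  dual-use technology: yes → true
  battery watt-hours > 86 Wh: 21 > 86 is false
  NOT export license on file: yes → false
  gross weight ≤ 545.9 kg: 654.4 ≤ 545.9 is false
  recipient EORI number provided: no → false
Combine:
[1.1.2] true AND true = true
[1.1] true AND true = true
[1.2.1] false AND true = false
[1.2] NOT false = true
[1.3.1] true → false = false
[1.3] NOT false = true
[1.4.1] NOT false = true
[1.4.2] false OR false = false
[1.4] true AND false = false
[1] true AND true AND true AND false = false
[root] NOT false = true
Overall: true → cleared

Cleared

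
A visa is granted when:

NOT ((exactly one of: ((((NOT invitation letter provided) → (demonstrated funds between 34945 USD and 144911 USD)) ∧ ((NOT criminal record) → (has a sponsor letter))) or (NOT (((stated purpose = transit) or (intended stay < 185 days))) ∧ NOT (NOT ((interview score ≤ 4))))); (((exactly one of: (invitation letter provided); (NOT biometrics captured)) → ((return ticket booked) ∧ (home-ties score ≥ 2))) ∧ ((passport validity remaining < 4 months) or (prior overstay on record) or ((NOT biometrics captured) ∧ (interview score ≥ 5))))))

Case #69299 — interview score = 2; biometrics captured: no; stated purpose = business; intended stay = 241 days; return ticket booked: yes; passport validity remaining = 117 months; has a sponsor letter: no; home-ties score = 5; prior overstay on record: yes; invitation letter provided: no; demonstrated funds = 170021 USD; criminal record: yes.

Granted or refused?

Atomic conditions:
  NOT invitation letter provided: no → true
  demonstrated funds between 34945 USD and 144911 USD: 170021 in [34945, 144911] is false
  NOT criminal record: yes → false
  has a sponsor letter: no → false
  stated purpose = transit: business == transit is false
  intended stay < 185 days: 241 < 185 is false
  interview score ≤ 4: 2 ≤ 4 is true
  invitation letter provided: no → false
  NOT biometrics captured: no → true
  return ticket booked: yes → true
  home-ties score ≥ 2: 5 ≥ 2 is true
  passport validity remaining < 4 months: 117 < 4 is false
  prior overstay on record: yes → true
  interview score ≥ 5: 2 ≥ 5 is false
Combine:
[1.1.1.1] true → false = false
[1.1.1.2] false → false (antecedent false ⇒ implication holds) = true
[1.1.1] false AND true = false
[1.1.2.1.1] false OR false = false
[1.1.2.1] NOT false = true
[1.1.2.2.1] NOT true = false
[1.1.2.2] NOT false = true
[1.1.2] true AND true = true
[1.1] false OR true = true
[1.2.1.1] exactly-one(false, true) = true
[1.2.1.2] true AND true = true
[1.2.1] true → true = true
[1.2.2.3] true AND false = false
[1.2.2] false OR true OR false = true
[1.2] true AND true = true
[1] exactly-one(true, true) = false
[root] NOT false = true
Overall: true → granted

Granted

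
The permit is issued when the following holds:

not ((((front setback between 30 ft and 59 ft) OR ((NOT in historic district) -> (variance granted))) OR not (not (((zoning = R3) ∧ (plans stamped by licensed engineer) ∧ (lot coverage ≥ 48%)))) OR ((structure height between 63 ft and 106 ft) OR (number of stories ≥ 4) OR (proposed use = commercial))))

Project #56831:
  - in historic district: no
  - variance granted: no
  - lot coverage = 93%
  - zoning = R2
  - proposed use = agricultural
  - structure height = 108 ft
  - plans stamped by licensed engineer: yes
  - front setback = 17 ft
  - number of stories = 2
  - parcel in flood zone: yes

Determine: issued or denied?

Issued

Atomic conditions:
  front setback between 30 ft and 59 ft: 17 in [30, 59] is false
  NOT in historic district: no → true
  variance granted: no → false
  zoning = R3: R2 == R3 is false
  plans stamped by licensed engineer: yes → true
  lot coverage ≥ 48%: 93 ≥ 48 is true
  structure height between 63 ft and 106 ft: 108 in [63, 106] is false
  number of stories ≥ 4: 2 ≥ 4 is false
  proposed use = commercial: agricultural == commercial is false
Combine:
[1.1.2] true → false = false
[1.1] false OR false = false
[1.2.1.1] false AND true AND true = false
[1.2.1] NOT false = true
[1.2] NOT true = false
[1.3] false OR false OR false = false
[1] false OR false OR false = false
[root] NOT false = true
Overall: true → issued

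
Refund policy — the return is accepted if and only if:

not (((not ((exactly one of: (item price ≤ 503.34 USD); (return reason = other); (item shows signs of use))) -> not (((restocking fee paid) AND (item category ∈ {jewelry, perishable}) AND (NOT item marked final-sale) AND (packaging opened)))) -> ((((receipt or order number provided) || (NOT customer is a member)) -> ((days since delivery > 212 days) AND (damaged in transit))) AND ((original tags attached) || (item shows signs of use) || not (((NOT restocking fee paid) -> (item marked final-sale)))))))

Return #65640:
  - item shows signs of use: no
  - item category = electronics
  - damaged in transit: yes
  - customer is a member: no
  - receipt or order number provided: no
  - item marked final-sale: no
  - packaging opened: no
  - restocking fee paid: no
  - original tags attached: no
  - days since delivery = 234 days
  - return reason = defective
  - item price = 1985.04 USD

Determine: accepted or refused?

Atomic conditions:
  item price ≤ 503.34 USD: 1985.04 ≤ 503.34 is false
  return reason = other: defective == other is false
  item shows signs of use: no → false
  restocking fee paid: no → false
  item category ∈ {jewelry, perishable}: electronics is not in the set → false
  NOT item marked final-sale: no → true
  packaging opened: no → false
  receipt or order number provided: no → false
  NOT customer is a member: no → true
  days since delivery > 212 days: 234 > 212 is true
  damaged in transit: yes → true
  original tags attached: no → false
  NOT restocking fee paid: no → true
  item marked final-sale: no → false
Combine:
[1.1.1.1] exactly-one(false, false, false) = false
[1.1.1] NOT false = true
[1.1.2.1] false AND false AND true AND false = false
[1.1.2] NOT false = true
[1.1] true → true = true
[1.2.1.1] false OR true = true
[1.2.1.2] true AND true = true
[1.2.1] true → true = true
[1.2.2.3.1] true → false = false
[1.2.2.3] NOT false = true
[1.2.2] false OR false OR true = true
[1.2] true AND true = true
[1] true → true = true
[root] NOT true = false
Overall: false → refused

Refused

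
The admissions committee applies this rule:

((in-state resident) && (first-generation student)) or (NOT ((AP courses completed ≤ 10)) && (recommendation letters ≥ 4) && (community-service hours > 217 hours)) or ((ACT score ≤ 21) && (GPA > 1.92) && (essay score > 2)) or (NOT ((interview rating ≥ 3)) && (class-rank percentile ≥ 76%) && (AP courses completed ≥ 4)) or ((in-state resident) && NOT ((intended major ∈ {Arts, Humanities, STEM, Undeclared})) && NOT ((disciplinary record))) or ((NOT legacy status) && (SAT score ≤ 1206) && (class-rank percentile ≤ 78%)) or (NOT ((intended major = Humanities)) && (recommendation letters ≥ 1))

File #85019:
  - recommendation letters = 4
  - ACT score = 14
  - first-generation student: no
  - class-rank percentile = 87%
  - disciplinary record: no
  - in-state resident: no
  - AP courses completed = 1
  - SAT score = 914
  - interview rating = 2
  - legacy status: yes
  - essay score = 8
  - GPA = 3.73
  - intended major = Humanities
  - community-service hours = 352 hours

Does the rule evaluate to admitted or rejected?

Admitted

Atomic conditions:
  in-state resident: no → false
  first-generation student: no → false
  AP courses completed ≤ 10: 1 ≤ 10 is true
  recommendation letters ≥ 4: 4 ≥ 4 is true
  community-service hours > 217 hours: 352 > 217 is true
  ACT score ≤ 21: 14 ≤ 21 is true
  GPA > 1.92: 3.73 > 1.92 is true
  essay score > 2: 8 > 2 is true
  interview rating ≥ 3: 2 ≥ 3 is false
  class-rank percentile ≥ 76%: 87 ≥ 76 is true
  AP courses completed ≥ 4: 1 ≥ 4 is false
  intended major ∈ {Arts, Humanities, STEM, Undeclared}: Humanities is in the set → true
  disciplinary record: no → false
  NOT legacy status: yes → false
  SAT score ≤ 1206: 914 ≤ 1206 is true
  class-rank percentile ≤ 78%: 87 ≤ 78 is false
  intended major = Humanities: Humanities == Humanities is true
  recommendation letters ≥ 1: 4 ≥ 1 is true
Combine:
[1] false AND false = false
[2.1] NOT true = false
[2] false AND true AND true = false
[3] true AND true AND true = true
[4.1] NOT false = true
[4] true AND true AND false = false
[5.2] NOT true = false
[5.3] NOT false = true
[5] false AND false AND true = false
[6] false AND true AND false = false
[7.1] NOT true = false
[7] false AND true = false
[root] false OR false OR true OR false OR false OR false OR false = true
Overall: true → admitted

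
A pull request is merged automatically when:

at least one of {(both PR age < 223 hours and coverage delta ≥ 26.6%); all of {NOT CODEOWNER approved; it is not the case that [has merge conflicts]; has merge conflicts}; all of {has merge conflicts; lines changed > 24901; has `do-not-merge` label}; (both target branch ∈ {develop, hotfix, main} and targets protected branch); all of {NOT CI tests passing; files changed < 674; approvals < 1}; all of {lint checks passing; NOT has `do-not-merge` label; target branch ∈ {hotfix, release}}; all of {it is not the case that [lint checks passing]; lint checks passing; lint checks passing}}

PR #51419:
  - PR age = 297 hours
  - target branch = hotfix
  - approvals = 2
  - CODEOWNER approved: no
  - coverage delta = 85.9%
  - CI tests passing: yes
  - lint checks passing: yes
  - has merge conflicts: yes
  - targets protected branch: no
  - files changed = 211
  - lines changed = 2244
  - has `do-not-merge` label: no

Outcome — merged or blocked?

Atomic conditions:
  PR age < 223 hours: 297 < 223 is false
  coverage delta ≥ 26.6%: 85.9 ≥ 26.6 is true
  NOT CODEOWNER approved: no → true
  has merge conflicts: yes → true
  lines changed > 24901: 2244 > 24901 is false
  has `do-not-merge` label: no → false
  target branch ∈ {develop, hotfix, main}: hotfix is in the set → true
  targets protected branch: no → false
  NOT CI tests passing: yes → false
  files changed < 674: 211 < 674 is true
  approvals < 1: 2 < 1 is false
  lint checks passing: yes → true
  NOT has `do-not-merge` label: no → true
  target branch ∈ {hotfix, release}: hotfix is in the set → true
Combine:
[1] false AND true = false
[2.2] NOT true = false
[2] true AND false AND true = false
[3] true AND false AND false = false
[4] true AND false = false
[5] false AND true AND false = false
[6] true AND true AND true = true
[7.1] NOT true = false
[7] false AND true AND true = false
[root] false OR false OR false OR false OR false OR true OR false = true
Overall: true → merged

Merged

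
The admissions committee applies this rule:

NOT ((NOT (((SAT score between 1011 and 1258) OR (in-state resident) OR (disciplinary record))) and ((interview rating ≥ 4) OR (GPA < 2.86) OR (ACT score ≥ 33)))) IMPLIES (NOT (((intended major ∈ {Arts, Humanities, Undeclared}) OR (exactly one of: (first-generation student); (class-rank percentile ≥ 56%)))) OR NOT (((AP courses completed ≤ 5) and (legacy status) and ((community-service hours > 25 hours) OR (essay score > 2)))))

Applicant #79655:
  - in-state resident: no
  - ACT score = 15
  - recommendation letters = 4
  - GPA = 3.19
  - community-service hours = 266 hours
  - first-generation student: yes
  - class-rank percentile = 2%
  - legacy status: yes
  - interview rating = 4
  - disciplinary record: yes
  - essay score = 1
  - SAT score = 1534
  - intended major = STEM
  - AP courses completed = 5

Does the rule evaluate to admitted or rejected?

Atomic conditions:
  SAT score between 1011 and 1258: 1534 in [1011, 1258] is false
  in-state resident: no → false
  disciplinary record: yes → true
  interview rating ≥ 4: 4 ≥ 4 is true
  GPA < 2.86: 3.19 < 2.86 is false
  ACT score ≥ 33: 15 ≥ 33 is false
  intended major ∈ {Arts, Humanities, Undeclared}: STEM is not in the set → false
  first-generation student: yes → true
  class-rank percentile ≥ 56%: 2 ≥ 56 is false
  AP courses completed ≤ 5: 5 ≤ 5 is true
  legacy status: yes → true
  community-service hours > 25 hours: 266 > 25 is true
  essay score > 2: 1 > 2 is false
Combine:
[1.1.1.1] false OR false OR true = true
[1.1.1] NOT true = false
[1.1.2] true OR false OR false = true
[1.1] false AND true = false
[1] NOT false = true
[2.1.1.2] exactly-one(true, false) = true
[2.1.1] false OR true = true
[2.1] NOT true = false
[2.2.1.3] true OR false = true
[2.2.1] true AND true AND true = true
[2.2] NOT true = false
[2] false OR false = false
[root] true → false = false
Overall: false → rejected

Rejected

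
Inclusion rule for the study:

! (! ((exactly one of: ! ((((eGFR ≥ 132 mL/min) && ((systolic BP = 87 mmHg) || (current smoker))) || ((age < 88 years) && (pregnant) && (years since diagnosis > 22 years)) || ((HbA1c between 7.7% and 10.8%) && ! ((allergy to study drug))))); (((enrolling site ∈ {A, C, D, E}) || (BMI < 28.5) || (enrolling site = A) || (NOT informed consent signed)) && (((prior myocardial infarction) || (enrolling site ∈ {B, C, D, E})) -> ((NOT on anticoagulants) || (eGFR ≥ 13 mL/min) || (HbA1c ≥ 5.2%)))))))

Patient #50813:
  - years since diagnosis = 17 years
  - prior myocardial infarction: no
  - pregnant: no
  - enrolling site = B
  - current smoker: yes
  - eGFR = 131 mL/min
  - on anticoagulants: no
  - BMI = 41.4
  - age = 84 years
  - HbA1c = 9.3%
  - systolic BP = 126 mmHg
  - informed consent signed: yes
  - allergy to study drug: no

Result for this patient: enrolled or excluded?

Atomic conditions:
  eGFR ≥ 132 mL/min: 131 ≥ 132 is false
  systolic BP = 87 mmHg: 126 == 87 is false
  current smoker: yes → true
  age < 88 years: 84 < 88 is true
  pregnant: no → false
  years since diagnosis > 22 years: 17 > 22 is false
  HbA1c between 7.7% and 10.8%: 9.3 in [7.7, 10.8] is true
  allergy to study drug: no → false
  enrolling site ∈ {A, C, D, E}: B is not in the set → false
  BMI < 28.5: 41.4 < 28.5 is false
  enrolling site = A: B == A is false
  NOT informed consent signed: yes → false
  prior myocardial infarction: no → false
  enrolling site ∈ {B, C, D, E}: B is in the set → true
  NOT on anticoagulants: no → true
  eGFR ≥ 13 mL/min: 131 ≥ 13 is true
  HbA1c ≥ 5.2%: 9.3 ≥ 5.2 is true
Combine:
[1.1.1.1.1.2] false OR true = true
[1.1.1.1.1] false AND true = false
[1.1.1.1.2] true AND false AND false = false
[1.1.1.1.3.2] NOT false = true
[1.1.1.1.3] true AND true = true
[1.1.1.1] false OR false OR true = true
[1.1.1] NOT true = false
[1.1.2.1] false OR false OR false OR false = false
[1.1.2.2.1] false OR true = true
[1.1.2.2.2] true OR true OR true = true
[1.1.2.2] true → true = true
[1.1.2] false AND true = false
[1.1] exactly-one(false, false) = false
[1] NOT false = true
[root] NOT true = false
Overall: false → excluded

Excluded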